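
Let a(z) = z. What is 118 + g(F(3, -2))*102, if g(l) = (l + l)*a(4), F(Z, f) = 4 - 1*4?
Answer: 118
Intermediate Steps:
F(Z, f) = 0 (F(Z, f) = 4 - 4 = 0)
g(l) = 8*l (g(l) = (l + l)*4 = (2*l)*4 = 8*l)
118 + g(F(3, -2))*102 = 118 + (8*0)*102 = 118 + 0*102 = 118 + 0 = 118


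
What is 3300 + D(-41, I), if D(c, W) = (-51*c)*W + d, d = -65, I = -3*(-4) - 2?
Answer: 24145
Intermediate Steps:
I = 10 (I = 12 - 2 = 10)
D(c, W) = -65 - 51*W*c (D(c, W) = (-51*c)*W - 65 = -51*W*c - 65 = -65 - 51*W*c)
3300 + D(-41, I) = 3300 + (-65 - 51*10*(-41)) = 3300 + (-65 + 20910) = 3300 + 20845 = 24145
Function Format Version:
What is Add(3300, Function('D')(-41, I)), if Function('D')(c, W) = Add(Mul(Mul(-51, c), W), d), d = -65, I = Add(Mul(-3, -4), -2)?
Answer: 24145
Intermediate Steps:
I = 10 (I = Add(12, -2) = 10)
Function('D')(c, W) = Add(-65, Mul(-51, W, c)) (Function('D')(c, W) = Add(Mul(Mul(-51, c), W), -65) = Add(Mul(-51, W, c), -65) = Add(-65, Mul(-51, W, c)))
Add(3300, Function('D')(-41, I)) = Add(3300, Add(-65, Mul(-51, 10, -41))) = Add(3300, Add(-65, 20910)) = Add(3300, 20845) = 24145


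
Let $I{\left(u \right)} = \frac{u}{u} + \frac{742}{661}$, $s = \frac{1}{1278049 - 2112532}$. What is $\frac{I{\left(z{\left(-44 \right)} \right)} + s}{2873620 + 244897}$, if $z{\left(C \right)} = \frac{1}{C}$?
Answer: $\frac{1170778988}{1720152967750971} \approx 6.8062 \cdot 10^{-7}$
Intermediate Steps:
$s = - \frac{1}{834483}$ ($s = \frac{1}{-834483} = - \frac{1}{834483} \approx -1.1983 \cdot 10^{-6}$)
$I{\left(u \right)} = \frac{1403}{661}$ ($I{\left(u \right)} = 1 + 742 \cdot \frac{1}{661} = 1 + \frac{742}{661} = \frac{1403}{661}$)
$\frac{I{\left(z{\left(-44 \right)} \right)} + s}{2873620 + 244897} = \frac{\frac{1403}{661} - \frac{1}{834483}}{2873620 + 244897} = \frac{1170778988}{551593263 \cdot 3118517} = \frac{1170778988}{551593263} \cdot \frac{1}{3118517} = \frac{1170778988}{1720152967750971}$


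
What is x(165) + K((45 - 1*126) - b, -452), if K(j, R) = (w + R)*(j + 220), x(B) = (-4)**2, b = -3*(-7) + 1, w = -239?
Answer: -80831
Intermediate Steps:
b = 22 (b = 21 + 1 = 22)
x(B) = 16
K(j, R) = (-239 + R)*(220 + j) (K(j, R) = (-239 + R)*(j + 220) = (-239 + R)*(220 + j))
x(165) + K((45 - 1*126) - b, -452) = 16 + (-52580 - 239*((45 - 1*126) - 1*22) + 220*(-452) - 452*((45 - 1*126) - 1*22)) = 16 + (-52580 - 239*((45 - 126) - 22) - 99440 - 452*((45 - 126) - 22)) = 16 + (-52580 - 239*(-81 - 22) - 99440 - 452*(-81 - 22)) = 16 + (-52580 - 239*(-103) - 99440 - 452*(-103)) = 16 + (-52580 + 24617 - 99440 + 46556) = 16 - 80847 = -80831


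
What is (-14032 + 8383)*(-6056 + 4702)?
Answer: 7648746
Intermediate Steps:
(-14032 + 8383)*(-6056 + 4702) = -5649*(-1354) = 7648746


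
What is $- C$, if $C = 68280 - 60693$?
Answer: $-7587$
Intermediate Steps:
$C = 7587$
$- C = \left(-1\right) 7587 = -7587$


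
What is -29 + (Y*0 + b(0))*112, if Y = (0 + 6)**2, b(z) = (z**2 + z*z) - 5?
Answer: -589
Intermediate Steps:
b(z) = -5 + 2*z**2 (b(z) = (z**2 + z**2) - 5 = 2*z**2 - 5 = -5 + 2*z**2)
Y = 36 (Y = 6**2 = 36)
-29 + (Y*0 + b(0))*112 = -29 + (36*0 + (-5 + 2*0**2))*112 = -29 + (0 + (-5 + 2*0))*112 = -29 + (0 + (-5 + 0))*112 = -29 + (0 - 5)*112 = -29 - 5*112 = -29 - 560 = -589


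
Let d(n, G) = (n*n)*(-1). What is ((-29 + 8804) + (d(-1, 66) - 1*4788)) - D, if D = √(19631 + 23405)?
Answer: 3986 - 2*√10759 ≈ 3778.5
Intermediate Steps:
D = 2*√10759 (D = √43036 = 2*√10759 ≈ 207.45)
d(n, G) = -n² (d(n, G) = n²*(-1) = -n²)
((-29 + 8804) + (d(-1, 66) - 1*4788)) - D = ((-29 + 8804) + (-1*(-1)² - 1*4788)) - 2*√10759 = (8775 + (-1*1 - 4788)) - 2*√10759 = (8775 + (-1 - 4788)) - 2*√10759 = (8775 - 4789) - 2*√10759 = 3986 - 2*√10759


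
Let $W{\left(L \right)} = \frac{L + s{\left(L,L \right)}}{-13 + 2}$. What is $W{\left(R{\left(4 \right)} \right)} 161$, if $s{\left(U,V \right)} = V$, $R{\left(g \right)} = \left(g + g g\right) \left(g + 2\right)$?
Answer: $- \frac{38640}{11} \approx -3512.7$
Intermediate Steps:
$R{\left(g \right)} = \left(2 + g\right) \left(g + g^{2}\right)$ ($R{\left(g \right)} = \left(g + g^{2}\right) \left(2 + g\right) = \left(2 + g\right) \left(g + g^{2}\right)$)
$W{\left(L \right)} = - \frac{2 L}{11}$ ($W{\left(L \right)} = \frac{L + L}{-13 + 2} = \frac{2 L}{-11} = 2 L \left(- \frac{1}{11}\right) = - \frac{2 L}{11}$)
$W{\left(R{\left(4 \right)} \right)} 161 = - \frac{2 \cdot 4 \left(2 + 4^{2} + 3 \cdot 4\right)}{11} \cdot 161 = - \frac{2 \cdot 4 \left(2 + 16 + 12\right)}{11} \cdot 161 = - \frac{2 \cdot 4 \cdot 30}{11} \cdot 161 = \left(- \frac{2}{11}\right) 120 \cdot 161 = \left(- \frac{240}{11}\right) 161 = - \frac{38640}{11}$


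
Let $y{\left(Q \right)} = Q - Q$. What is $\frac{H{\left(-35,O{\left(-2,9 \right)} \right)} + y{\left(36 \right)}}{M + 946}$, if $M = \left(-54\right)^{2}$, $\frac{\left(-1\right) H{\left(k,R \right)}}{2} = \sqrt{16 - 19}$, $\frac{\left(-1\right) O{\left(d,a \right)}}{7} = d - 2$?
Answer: $- \frac{i \sqrt{3}}{1931} \approx - 0.00089697 i$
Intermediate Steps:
$O{\left(d,a \right)} = 14 - 7 d$ ($O{\left(d,a \right)} = - 7 \left(d - 2\right) = - 7 \left(-2 + d\right) = 14 - 7 d$)
$H{\left(k,R \right)} = - 2 i \sqrt{3}$ ($H{\left(k,R \right)} = - 2 \sqrt{16 - 19} = - 2 \sqrt{-3} = - 2 i \sqrt{3}$)
$y{\left(Q \right)} = 0$
$M = 2916$
$\frac{H{\left(-35,O{\left(-2,9 \right)} \right)} + y{\left(36 \right)}}{M + 946} = \frac{- 2 i \sqrt{3} + 0}{2916 + 946} = \frac{\left(-2\right) i \sqrt{3}}{3862} = - 2 i \sqrt{3} \cdot \frac{1}{3862} = - \frac{i \sqrt{3}}{1931}$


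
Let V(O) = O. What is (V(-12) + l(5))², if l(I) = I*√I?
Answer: 269 - 120*√5 ≈ 0.67184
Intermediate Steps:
l(I) = I^(3/2)
(V(-12) + l(5))² = (-12 + 5^(3/2))² = (-12 + 5*√5)²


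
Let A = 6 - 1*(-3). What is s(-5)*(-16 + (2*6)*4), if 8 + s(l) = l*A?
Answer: -1696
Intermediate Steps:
A = 9 (A = 6 + 3 = 9)
s(l) = -8 + 9*l (s(l) = -8 + l*9 = -8 + 9*l)
s(-5)*(-16 + (2*6)*4) = (-8 + 9*(-5))*(-16 + (2*6)*4) = (-8 - 45)*(-16 + 12*4) = -53*(-16 + 48) = -53*32 = -1696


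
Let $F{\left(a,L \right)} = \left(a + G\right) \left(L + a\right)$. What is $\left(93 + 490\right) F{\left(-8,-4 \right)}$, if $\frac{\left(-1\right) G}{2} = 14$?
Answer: $251856$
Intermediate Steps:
$G = -28$ ($G = \left(-2\right) 14 = -28$)
$F{\left(a,L \right)} = \left(-28 + a\right) \left(L + a\right)$ ($F{\left(a,L \right)} = \left(a - 28\right) \left(L + a\right) = \left(-28 + a\right) \left(L + a\right)$)
$\left(93 + 490\right) F{\left(-8,-4 \right)} = \left(93 + 490\right) \left(\left(-8\right)^{2} - -112 - -224 - -32\right) = 583 \left(64 + 112 + 224 + 32\right) = 583 \cdot 432 = 251856$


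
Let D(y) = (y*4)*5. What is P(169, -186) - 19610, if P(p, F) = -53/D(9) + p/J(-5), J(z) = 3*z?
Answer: -3531881/180 ≈ -19622.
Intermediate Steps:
D(y) = 20*y (D(y) = (4*y)*5 = 20*y)
P(p, F) = -53/180 - p/15 (P(p, F) = -53/(20*9) + p/((3*(-5))) = -53/180 + p/(-15) = -53*1/180 + p*(-1/15) = -53/180 - p/15)
P(169, -186) - 19610 = (-53/180 - 1/15*169) - 19610 = (-53/180 - 169/15) - 19610 = -2081/180 - 19610 = -3531881/180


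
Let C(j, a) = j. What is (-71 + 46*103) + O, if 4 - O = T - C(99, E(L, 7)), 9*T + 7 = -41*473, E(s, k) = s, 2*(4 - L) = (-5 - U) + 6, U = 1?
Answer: 62330/9 ≈ 6925.6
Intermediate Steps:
L = 4 (L = 4 - ((-5 - 1*1) + 6)/2 = 4 - ((-5 - 1) + 6)/2 = 4 - (-6 + 6)/2 = 4 - ½*0 = 4 + 0 = 4)
T = -19400/9 (T = -7/9 + (-41*473)/9 = -7/9 + (⅑)*(-19393) = -7/9 - 19393/9 = -19400/9 ≈ -2155.6)
O = 20327/9 (O = 4 - (-19400/9 - 1*99) = 4 - (-19400/9 - 99) = 4 - 1*(-20291/9) = 4 + 20291/9 = 20327/9 ≈ 2258.6)
(-71 + 46*103) + O = (-71 + 46*103) + 20327/9 = (-71 + 4738) + 20327/9 = 4667 + 20327/9 = 62330/9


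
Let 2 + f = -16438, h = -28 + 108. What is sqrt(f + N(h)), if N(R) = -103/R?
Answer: I*sqrt(6576515)/20 ≈ 128.22*I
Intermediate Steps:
h = 80
f = -16440 (f = -2 - 16438 = -16440)
sqrt(f + N(h)) = sqrt(-16440 - 103/80) = sqrt(-1315303/80) = I*sqrt(6576515)/20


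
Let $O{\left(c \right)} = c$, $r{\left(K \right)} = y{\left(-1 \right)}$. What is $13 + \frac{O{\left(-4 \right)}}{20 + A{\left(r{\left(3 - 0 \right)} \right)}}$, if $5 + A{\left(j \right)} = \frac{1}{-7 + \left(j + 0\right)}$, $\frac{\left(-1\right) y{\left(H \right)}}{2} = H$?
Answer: $\frac{471}{37} \approx 12.73$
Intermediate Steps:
$y{\left(H \right)} = - 2 H$
$r{\left(K \right)} = 2$ ($r{\left(K \right)} = \left(-2\right) \left(-1\right) = 2$)
$A{\left(j \right)} = -5 + \frac{1}{-7 + j}$ ($A{\left(j \right)} = -5 + \frac{1}{-7 + \left(j + 0\right)} = -5 + \frac{1}{-7 + j}$)
$13 + \frac{O{\left(-4 \right)}}{20 + A{\left(r{\left(3 - 0 \right)} \right)}} = 13 - \frac{4}{20 + \frac{36 - 10}{-7 + 2}} = 13 - \frac{4}{20 + \frac{36 - 10}{-5}} = 13 - \frac{4}{20 - \frac{26}{5}} = 13 - \frac{4}{\frac{74}{5}} = 13 - \frac{10}{37} = \frac{471}{37}$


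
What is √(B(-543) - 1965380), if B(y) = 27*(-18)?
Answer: I*√1965866 ≈ 1402.1*I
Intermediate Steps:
B(y) = -486
√(B(-543) - 1965380) = √(-486 - 1965380) = √(-1965866) = I*√1965866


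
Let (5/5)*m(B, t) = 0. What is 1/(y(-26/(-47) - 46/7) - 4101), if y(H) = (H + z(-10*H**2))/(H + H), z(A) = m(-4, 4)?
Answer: -2/8201 ≈ -0.00024387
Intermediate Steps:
m(B, t) = 0
z(A) = 0
y(H) = 1/2 (y(H) = (H + 0)/(H + H) = H/((2*H)) = H*(1/(2*H)) = 1/2)
1/(y(-26/(-47) - 46/7) - 4101) = 1/(1/2 - 4101) = 1/(-8201/2) = -2/8201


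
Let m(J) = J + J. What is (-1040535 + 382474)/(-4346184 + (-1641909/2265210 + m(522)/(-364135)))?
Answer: 36186434100076290/238994450720885957 ≈ 0.15141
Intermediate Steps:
m(J) = 2*J
(-1040535 + 382474)/(-4346184 + (-1641909/2265210 + m(522)/(-364135))) = (-1040535 + 382474)/(-4346184 + (-1641909/2265210 + (2*522)/(-364135))) = -658061/(-4346184 + (-1641909*1/2265210 + 1044*(-1/364135))) = -658061/(-4346184 + (-547303/755070 - 1044/364135)) = -658061/(-4346184 - 40016094197/54989482890) = -658061/(-238994450720885957/54989482890) = -658061*(-54989482890/238994450720885957) = 36186434100076290/238994450720885957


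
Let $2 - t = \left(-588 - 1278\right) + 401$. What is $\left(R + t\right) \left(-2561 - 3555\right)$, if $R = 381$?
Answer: $-11302368$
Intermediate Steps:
$t = 1467$ ($t = 2 - \left(\left(-588 - 1278\right) + 401\right) = 2 - \left(-1866 + 401\right) = 2 - -1465 = 2 + 1465 = 1467$)
$\left(R + t\right) \left(-2561 - 3555\right) = \left(381 + 1467\right) \left(-2561 - 3555\right) = 1848 \left(-6116\right) = -11302368$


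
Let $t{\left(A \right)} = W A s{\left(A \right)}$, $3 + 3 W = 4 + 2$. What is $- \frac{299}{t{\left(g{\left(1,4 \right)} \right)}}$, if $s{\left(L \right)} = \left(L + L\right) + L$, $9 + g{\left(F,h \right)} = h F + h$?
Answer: $- \frac{299}{3} \approx -99.667$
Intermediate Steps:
$g{\left(F,h \right)} = -9 + h + F h$ ($g{\left(F,h \right)} = -9 + \left(h F + h\right) = -9 + \left(F h + h\right) = -9 + \left(h + F h\right) = -9 + h + F h$)
$s{\left(L \right)} = 3 L$ ($s{\left(L \right)} = 2 L + L = 3 L$)
$W = 1$ ($W = -1 + \frac{4 + 2}{3} = -1 + \frac{1}{3} \cdot 6 = -1 + 2 = 1$)
$t{\left(A \right)} = 3 A^{2}$ ($t{\left(A \right)} = 1 A 3 A = A 3 A = 3 A^{2}$)
$- \frac{299}{t{\left(g{\left(1,4 \right)} \right)}} = - \frac{299}{3 \left(-9 + 4 + 1 \cdot 4\right)^{2}} = - \frac{299}{3 \left(-9 + 4 + 4\right)^{2}} = - \frac{299}{3 \left(-1\right)^{2}} = - \frac{299}{3 \cdot 1} = - \frac{299}{3}$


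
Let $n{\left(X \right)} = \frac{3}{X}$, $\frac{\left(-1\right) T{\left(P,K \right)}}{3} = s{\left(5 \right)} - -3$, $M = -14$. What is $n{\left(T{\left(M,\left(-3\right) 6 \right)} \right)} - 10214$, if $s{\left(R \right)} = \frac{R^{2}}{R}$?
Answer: $- \frac{81713}{8} \approx -10214.0$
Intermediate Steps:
$s{\left(R \right)} = R$
$T{\left(P,K \right)} = -24$ ($T{\left(P,K \right)} = - 3 \left(5 - -3\right) = - 3 \left(5 + 3\right) = \left(-3\right) 8 = -24$)
$n{\left(T{\left(M,\left(-3\right) 6 \right)} \right)} - 10214 = \frac{3}{-24} - 10214 = 3 \left(- \frac{1}{24}\right) - 10214 = - \frac{1}{8} - 10214 = - \frac{81713}{8}$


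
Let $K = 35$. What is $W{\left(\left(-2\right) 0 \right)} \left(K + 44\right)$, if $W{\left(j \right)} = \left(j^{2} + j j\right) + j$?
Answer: $0$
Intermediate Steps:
$W{\left(j \right)} = j + 2 j^{2}$ ($W{\left(j \right)} = \left(j^{2} + j^{2}\right) + j = 2 j^{2} + j = j + 2 j^{2}$)
$W{\left(\left(-2\right) 0 \right)} \left(K + 44\right) = \left(-2\right) 0 \left(1 + 2 \left(\left(-2\right) 0\right)\right) \left(35 + 44\right) = 0 \left(1 + 2 \cdot 0\right) 79 = 0 \left(1 + 0\right) 79 = 0 \cdot 1 \cdot 79 = 0 \cdot 79 = 0$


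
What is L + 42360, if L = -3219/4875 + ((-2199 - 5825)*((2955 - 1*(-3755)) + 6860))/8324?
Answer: 99008594587/3381625 ≈ 29278.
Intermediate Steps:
L = -44237040413/3381625 (L = -3219*1/4875 - 8024*((2955 + 3755) + 6860)*(1/8324) = -1073/1625 - 8024*(6710 + 6860)*(1/8324) = -1073/1625 - 8024*13570*(1/8324) = -1073/1625 - 108885680*1/8324 = -1073/1625 - 27221420/2081 = -44237040413/3381625 ≈ -13082.)
L + 42360 = -44237040413/3381625 + 42360 = 99008594587/3381625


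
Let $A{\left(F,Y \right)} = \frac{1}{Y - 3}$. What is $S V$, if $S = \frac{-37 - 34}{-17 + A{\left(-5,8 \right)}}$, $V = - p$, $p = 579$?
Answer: $- \frac{68515}{28} \approx -2447.0$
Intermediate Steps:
$A{\left(F,Y \right)} = \frac{1}{-3 + Y}$
$V = -579$ ($V = \left(-1\right) 579 = -579$)
$S = \frac{355}{84}$ ($S = \frac{-37 - 34}{-17 + \frac{1}{-3 + 8}} = - \frac{71}{-17 + \frac{1}{5}} = - \frac{71}{- \frac{84}{5}} = \left(-71\right) \left(- \frac{5}{84}\right) = \frac{355}{84} \approx 4.2262$)
$S V = \frac{355}{84} \left(-579\right) = - \frac{68515}{28}$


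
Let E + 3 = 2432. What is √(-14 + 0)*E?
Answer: 2429*I*√14 ≈ 9088.5*I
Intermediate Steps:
E = 2429 (E = -3 + 2432 = 2429)
√(-14 + 0)*E = √(-14 + 0)*2429 = √(-14)*2429 = (I*√14)*2429 = 2429*I*√14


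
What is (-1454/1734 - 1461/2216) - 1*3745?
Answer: -7198041359/1921272 ≈ -3746.5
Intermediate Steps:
(-1454/1734 - 1461/2216) - 1*3745 = (-1454*1/1734 - 1461*1/2216) - 3745 = (-727/867 - 1461/2216) - 3745 = -2877719/1921272 - 3745 = -7198041359/1921272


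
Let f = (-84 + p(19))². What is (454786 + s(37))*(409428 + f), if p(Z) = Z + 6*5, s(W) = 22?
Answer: 186768269624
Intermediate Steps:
p(Z) = 30 + Z (p(Z) = Z + 30 = 30 + Z)
f = 1225 (f = (-84 + (30 + 19))² = (-84 + 49)² = (-35)² = 1225)
(454786 + s(37))*(409428 + f) = (454786 + 22)*(409428 + 1225) = 454808*410653 = 186768269624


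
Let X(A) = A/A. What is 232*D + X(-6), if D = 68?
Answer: 15777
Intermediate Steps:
X(A) = 1
232*D + X(-6) = 232*68 + 1 = 15776 + 1 = 15777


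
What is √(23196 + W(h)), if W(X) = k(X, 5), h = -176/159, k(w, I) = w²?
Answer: 98*√61063/159 ≈ 152.31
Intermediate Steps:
h = -176/159 (h = -176*1/159 = -176/159 ≈ -1.1069)
W(X) = X²
√(23196 + W(h)) = √(23196 + (-176/159)²) = √(23196 + 30976/25281) = √(586449052/25281) = 98*√61063/159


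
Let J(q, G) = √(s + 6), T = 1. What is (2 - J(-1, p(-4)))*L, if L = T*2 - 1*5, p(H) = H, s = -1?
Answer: -6 + 3*√5 ≈ 0.70820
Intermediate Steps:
J(q, G) = √5 (J(q, G) = √(-1 + 6) = √5)
L = -3 (L = 1*2 - 1*5 = 2 - 5 = -3)
(2 - J(-1, p(-4)))*L = (2 - √5)*(-3) = -6 + 3*√5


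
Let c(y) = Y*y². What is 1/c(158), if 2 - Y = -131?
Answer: 1/3320212 ≈ 3.0119e-7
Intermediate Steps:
Y = 133 (Y = 2 - 1*(-131) = 2 + 131 = 133)
c(y) = 133*y²
1/c(158) = 1/(133*158²) = 1/(133*24964) = 1/3320212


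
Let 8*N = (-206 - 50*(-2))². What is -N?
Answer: -2809/2 ≈ -1404.5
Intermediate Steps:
N = 2809/2 (N = (-206 - 50*(-2))²/8 = (-206 + 100)²/8 = (⅛)*(-106)² = (⅛)*11236 = 2809/2 ≈ 1404.5)
-N = -1*2809/2 = -2809/2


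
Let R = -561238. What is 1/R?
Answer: -1/561238 ≈ -1.7818e-6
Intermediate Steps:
1/R = 1/(-561238) = -1/561238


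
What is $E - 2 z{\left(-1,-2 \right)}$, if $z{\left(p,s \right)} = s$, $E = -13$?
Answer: $-9$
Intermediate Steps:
$E - 2 z{\left(-1,-2 \right)} = -13 - -4 = -13 + 4 = -9$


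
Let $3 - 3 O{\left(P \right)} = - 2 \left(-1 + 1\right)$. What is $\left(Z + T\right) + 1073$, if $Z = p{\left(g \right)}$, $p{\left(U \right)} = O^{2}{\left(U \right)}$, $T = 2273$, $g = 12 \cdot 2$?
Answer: $3347$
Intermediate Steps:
$g = 24$
$O{\left(P \right)} = 1$ ($O{\left(P \right)} = 1 - \frac{\left(-2\right) \left(-1 + 1\right)}{3} = 1 - \frac{\left(-2\right) 0}{3} = 1 - 0 = 1 + 0 = 1$)
$p{\left(U \right)} = 1$ ($p{\left(U \right)} = 1^{2} = 1$)
$Z = 1$
$\left(Z + T\right) + 1073 = \left(1 + 2273\right) + 1073 = 2274 + 1073 = 3347$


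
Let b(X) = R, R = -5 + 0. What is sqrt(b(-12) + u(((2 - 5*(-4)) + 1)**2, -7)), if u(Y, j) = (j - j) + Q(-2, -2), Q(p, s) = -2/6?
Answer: 4*I*sqrt(3)/3 ≈ 2.3094*I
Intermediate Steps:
Q(p, s) = -1/3 (Q(p, s) = -2*1/6 = -1/3)
R = -5
b(X) = -5
u(Y, j) = -1/3 (u(Y, j) = (j - j) - 1/3 = 0 - 1/3 = -1/3)
sqrt(b(-12) + u(((2 - 5*(-4)) + 1)**2, -7)) = sqrt(-5 - 1/3) = sqrt(-16/3) = 4*I*sqrt(3)/3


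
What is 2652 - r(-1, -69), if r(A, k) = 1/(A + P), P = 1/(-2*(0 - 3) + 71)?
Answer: 201629/76 ≈ 2653.0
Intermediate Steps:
P = 1/77 (P = 1/(-2*(-3) + 71) = 1/(6 + 71) = 1/77 ≈ 0.012987)
r(A, k) = 1/(1/77 + A) (r(A, k) = 1/(A + 1/77) = 1/(1/77 + A))
2652 - r(-1, -69) = 2652 - 77/(1 + 77*(-1)) = 2652 - 77/(1 - 77) = 2652 - 77/(-76) = 2652 - 77*(-1)/76 = 2652 - 1*(-77/76) = 2652 + 77/76 = 201629/76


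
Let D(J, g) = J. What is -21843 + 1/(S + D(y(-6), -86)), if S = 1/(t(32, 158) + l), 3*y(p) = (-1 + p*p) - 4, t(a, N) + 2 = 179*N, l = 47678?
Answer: -51433506069/2354701 ≈ -21843.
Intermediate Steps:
t(a, N) = -2 + 179*N
y(p) = -5/3 + p**2/3 (y(p) = ((-1 + p*p) - 4)/3 = ((-1 + p**2) - 4)/3 = (-5 + p**2)/3 = -5/3 + p**2/3)
S = 1/75958 (S = 1/((-2 + 179*158) + 47678) = 1/((-2 + 28282) + 47678) = 1/(28280 + 47678) = 1/75958 ≈ 1.3165e-5)
-21843 + 1/(S + D(y(-6), -86)) = -21843 + 1/(1/75958 + (-5/3 + (1/3)*(-6)**2)) = -21843 + 1/(1/75958 + (-5/3 + (1/3)*36)) = -21843 + 1/(1/75958 + (-5/3 + 12)) = -21843 + 1/(1/75958 + 31/3) = -21843 + 1/(2354701/227874) = -21843 + 227874/2354701 = -51433506069/2354701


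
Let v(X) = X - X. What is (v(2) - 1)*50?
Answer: -50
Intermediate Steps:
v(X) = 0
(v(2) - 1)*50 = (0 - 1)*50 = -1*50 = -50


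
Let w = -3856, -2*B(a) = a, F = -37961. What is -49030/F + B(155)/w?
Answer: 384003315/292755232 ≈ 1.3117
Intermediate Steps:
B(a) = -a/2
-49030/F + B(155)/w = -49030/(-37961) - 1/2*155/(-3856) = -49030*(-1/37961) - 155/2*(-1/3856) = 49030/37961 + 155/7712 = 384003315/292755232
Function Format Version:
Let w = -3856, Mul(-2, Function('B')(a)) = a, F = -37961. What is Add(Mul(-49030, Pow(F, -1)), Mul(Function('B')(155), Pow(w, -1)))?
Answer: Rational(384003315, 292755232) ≈ 1.3117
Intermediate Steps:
Function('B')(a) = Mul(Rational(-1, 2), a)
Add(Mul(-49030, Pow(F, -1)), Mul(Function('B')(155), Pow(w, -1))) = Add(Mul(-49030, Pow(-37961, -1)), Mul(Mul(Rational(-1, 2), 155), Pow(-3856, -1))) = Add(Mul(-49030, Rational(-1, 37961)), Mul(Rational(-155, 2), Rational(-1, 3856))) = Add(Rational(49030, 37961), Rational(155, 7712)) = Rational(384003315, 292755232)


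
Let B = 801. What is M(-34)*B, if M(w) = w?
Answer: -27234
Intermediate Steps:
M(-34)*B = -34*801 = -27234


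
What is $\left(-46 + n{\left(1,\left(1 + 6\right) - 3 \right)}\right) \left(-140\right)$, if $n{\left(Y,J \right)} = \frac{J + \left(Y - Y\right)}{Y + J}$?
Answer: $6328$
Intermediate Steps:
$n{\left(Y,J \right)} = \frac{J}{J + Y}$ ($n{\left(Y,J \right)} = \frac{J + 0}{J + Y} = \frac{J}{J + Y}$)
$\left(-46 + n{\left(1,\left(1 + 6\right) - 3 \right)}\right) \left(-140\right) = \left(-46 + \frac{\left(1 + 6\right) - 3}{\left(\left(1 + 6\right) - 3\right) + 1}\right) \left(-140\right) = \left(-46 + \frac{7 - 3}{\left(7 - 3\right) + 1}\right) \left(-140\right) = \left(-46 + \frac{4}{4 + 1}\right) \left(-140\right) = \left(-46 + \frac{4}{5}\right) \left(-140\right) = \left(- \frac{226}{5}\right) \left(-140\right) = 6328$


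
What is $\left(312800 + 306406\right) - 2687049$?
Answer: $-2067843$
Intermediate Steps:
$\left(312800 + 306406\right) - 2687049 = 619206 - 2687049 = -2067843$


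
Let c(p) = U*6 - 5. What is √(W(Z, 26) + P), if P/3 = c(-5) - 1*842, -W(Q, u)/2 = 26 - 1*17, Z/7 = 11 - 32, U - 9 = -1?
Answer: I*√2415 ≈ 49.143*I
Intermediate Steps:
U = 8 (U = 9 - 1 = 8)
Z = -147 (Z = 7*(11 - 32) = 7*(-21) = -147)
c(p) = 43 (c(p) = 8*6 - 5 = 48 - 5 = 43)
W(Q, u) = -18 (W(Q, u) = -2*(26 - 1*17) = -2*(26 - 17) = -2*9 = -18)
P = -2397 (P = 3*(43 - 1*842) = 3*(43 - 842) = 3*(-799) = -2397)
√(W(Z, 26) + P) = √(-18 - 2397) = √(-2415) = I*√2415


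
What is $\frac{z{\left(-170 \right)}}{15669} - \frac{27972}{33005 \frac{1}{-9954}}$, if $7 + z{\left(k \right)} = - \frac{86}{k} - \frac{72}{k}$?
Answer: $\frac{3531766991348}{418649565} \approx 8436.1$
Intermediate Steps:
$z{\left(k \right)} = -7 - \frac{158}{k}$
$\frac{z{\left(-170 \right)}}{15669} - \frac{27972}{33005 \frac{1}{-9954}} = \frac{-7 - \frac{158}{-170}}{15669} - \frac{27972}{33005 \frac{1}{-9954}} = \left(-7 - - \frac{79}{85}\right) \frac{1}{15669} - \frac{27972}{33005 \left(- \frac{1}{9954}\right)} = \left(-7 + \frac{79}{85}\right) \frac{1}{15669} - \frac{27972}{- \frac{4715}{1422}} = \left(- \frac{516}{85}\right) \frac{1}{15669} - - \frac{39776184}{4715} = - \frac{172}{443955} + \frac{39776184}{4715} = \frac{3531766991348}{418649565}$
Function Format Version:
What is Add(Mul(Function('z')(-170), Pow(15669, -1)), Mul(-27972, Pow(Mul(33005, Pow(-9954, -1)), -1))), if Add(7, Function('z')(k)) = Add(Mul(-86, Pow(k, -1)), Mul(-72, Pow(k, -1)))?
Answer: Rational(3531766991348, 418649565) ≈ 8436.1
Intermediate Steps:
Function('z')(k) = Add(-7, Mul(-158, Pow(k, -1))) (Function('z')(k) = Add(-7, Add(Mul(-86, Pow(k, -1)), Mul(-72, Pow(k, -1)))) = Add(-7, Mul(-158, Pow(k, -1))))
Add(Mul(Function('z')(-170), Pow(15669, -1)), Mul(-27972, Pow(Mul(33005, Pow(-9954, -1)), -1))) = Add(Mul(Add(-7, Mul(-158, Pow(-170, -1))), Pow(15669, -1)), Mul(-27972, Pow(Mul(33005, Pow(-9954, -1)), -1))) = Add(Mul(Add(-7, Mul(-158, Rational(-1, 170))), Rational(1, 15669)), Mul(-27972, Pow(Mul(33005, Rational(-1, 9954)), -1))) = Add(Mul(Add(-7, Rational(79, 85)), Rational(1, 15669)), Mul(-27972, Pow(Rational(-4715, 1422), -1))) = Add(Mul(Rational(-516, 85), Rational(1, 15669)), Mul(-27972, Rational(-1422, 4715))) = Add(Rational(-172, 443955), Rational(39776184, 4715)) = Rational(3531766991348, 418649565)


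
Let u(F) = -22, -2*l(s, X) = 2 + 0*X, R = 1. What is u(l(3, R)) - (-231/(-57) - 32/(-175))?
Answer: -87233/3325 ≈ -26.235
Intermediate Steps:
l(s, X) = -1 (l(s, X) = -(2 + 0*X)/2 = -(2 + 0)/2 = -1/2*2 = -1)
u(l(3, R)) - (-231/(-57) - 32/(-175)) = -22 - (-231/(-57) - 32/(-175)) = -22 - (-231*(-1/57) - 32*(-1/175)) = -22 - (77/19 + 32/175) = -22 - 1*14083/3325 = -22 - 14083/3325 = -87233/3325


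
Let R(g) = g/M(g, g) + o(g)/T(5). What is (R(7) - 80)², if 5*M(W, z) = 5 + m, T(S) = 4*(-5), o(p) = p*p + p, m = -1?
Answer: 2193361/400 ≈ 5483.4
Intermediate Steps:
o(p) = p + p² (o(p) = p² + p = p + p²)
T(S) = -20
M(W, z) = ⅘ (M(W, z) = (5 - 1)/5 = (⅕)*4 = ⅘)
R(g) = 5*g/4 - g*(1 + g)/20 (R(g) = g/(⅘) + (g*(1 + g))/(-20) = g*(5/4) + (g*(1 + g))*(-1/20) = 5*g/4 - g*(1 + g)/20)
(R(7) - 80)² = ((1/20)*7*(24 - 1*7) - 80)² = ((1/20)*7*(24 - 7) - 80)² = ((1/20)*7*17 - 80)² = (119/20 - 80)² = (-1481/20)² = 2193361/400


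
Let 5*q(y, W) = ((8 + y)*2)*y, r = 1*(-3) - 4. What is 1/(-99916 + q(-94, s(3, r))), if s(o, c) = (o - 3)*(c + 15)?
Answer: -5/483412 ≈ -1.0343e-5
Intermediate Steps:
r = -7 (r = -3 - 4 = -7)
s(o, c) = (-3 + o)*(15 + c)
q(y, W) = y*(16 + 2*y)/5 (q(y, W) = (((8 + y)*2)*y)/5 = ((16 + 2*y)*y)/5 = (y*(16 + 2*y))/5 = y*(16 + 2*y)/5)
1/(-99916 + q(-94, s(3, r))) = 1/(-99916 + (2/5)*(-94)*(8 - 94)) = 1/(-99916 + (2/5)*(-94)*(-86)) = 1/(-99916 + 16168/5) = 1/(-483412/5) = -5/483412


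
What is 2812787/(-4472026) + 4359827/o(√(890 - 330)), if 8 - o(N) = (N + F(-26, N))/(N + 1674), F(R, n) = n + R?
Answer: 109469051236724101219/201266396698666 + 14710056298*√35/45005641 ≈ 5.4584e+5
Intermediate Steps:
F(R, n) = R + n
o(N) = 8 - (-26 + 2*N)/(1674 + N) (o(N) = 8 - (N + (-26 + N))/(N + 1674) = 8 - (-26 + 2*N)/(1674 + N))
2812787/(-4472026) + 4359827/o(√(890 - 330)) = 2812787/(-4472026) + 4359827/((2*(6709 + 3*√(890 - 330))/(1674 + √(890 - 330)))) = 2812787*(-1/4472026) + 4359827/((2*(6709 + 3*√560)/(1674 + √560))) = -2812787/4472026 + 4359827/((2*(6709 + 3*(4*√35))/(1674 + 4*√35))) = -2812787/4472026 + 4359827/((2*(6709 + 12*√35)/(1674 + 4*√35))) = -2812787/4472026 + 4359827*((1674 + 4*√35)/(2*(6709 + 12*√35))) = -2812787/4472026 + 4359827*(1674 + 4*√35)/(2*(6709 + 12*√35))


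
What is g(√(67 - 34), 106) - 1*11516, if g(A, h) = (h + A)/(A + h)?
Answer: -11515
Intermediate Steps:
g(A, h) = 1 (g(A, h) = (A + h)/(A + h) = 1)
g(√(67 - 34), 106) - 1*11516 = 1 - 1*11516 = 1 - 11516 = -11515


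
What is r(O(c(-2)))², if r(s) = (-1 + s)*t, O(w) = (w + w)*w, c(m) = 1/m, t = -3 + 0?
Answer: 9/4 ≈ 2.2500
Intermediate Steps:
t = -3
O(w) = 2*w² (O(w) = (2*w)*w = 2*w²)
r(s) = 3 - 3*s (r(s) = (-1 + s)*(-3) = 3 - 3*s)
r(O(c(-2)))² = (3 - 6*(1/(-2))²)² = (3 - 6*(-½)²)² = (3 - 6/4)² = (3 - 3*½)² = (3 - 3/2)² = (3/2)² = 9/4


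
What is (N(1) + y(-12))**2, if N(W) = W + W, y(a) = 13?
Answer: 225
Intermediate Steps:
N(W) = 2*W
(N(1) + y(-12))**2 = (2*1 + 13)**2 = (2 + 13)**2 = 15**2 = 225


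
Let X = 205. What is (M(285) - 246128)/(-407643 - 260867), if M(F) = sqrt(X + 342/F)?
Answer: 123064/334255 - sqrt(5155)/3342550 ≈ 0.36815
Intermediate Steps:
M(F) = sqrt(205 + 342/F)
(M(285) - 246128)/(-407643 - 260867) = (sqrt(205 + 342/285) - 246128)/(-407643 - 260867) = (sqrt(205 + 342*(1/285)) - 246128)/(-668510) = (sqrt(205 + 6/5) - 246128)*(-1/668510) = (sqrt(1031/5) - 246128)*(-1/668510) = (sqrt(5155)/5 - 246128)*(-1/668510) = (-246128 + sqrt(5155)/5)*(-1/668510) = 123064/334255 - sqrt(5155)/3342550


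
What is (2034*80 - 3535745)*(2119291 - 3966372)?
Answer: 6230250390025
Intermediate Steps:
(2034*80 - 3535745)*(2119291 - 3966372) = (162720 - 3535745)*(-1847081) = -3373025*(-1847081) = 6230250390025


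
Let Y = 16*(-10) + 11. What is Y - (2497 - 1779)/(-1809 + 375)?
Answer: -106474/717 ≈ -148.50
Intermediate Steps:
Y = -149 (Y = -160 + 11 = -149)
Y - (2497 - 1779)/(-1809 + 375) = -149 - (2497 - 1779)/(-1809 + 375) = -149 - 718/(-1434) = -149 - 718*(-1)/1434 = -149 - 1*(-359/717) = -149 + 359/717 = -106474/717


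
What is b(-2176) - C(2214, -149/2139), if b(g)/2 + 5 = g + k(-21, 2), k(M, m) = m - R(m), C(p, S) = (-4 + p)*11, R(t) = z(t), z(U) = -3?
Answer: -28662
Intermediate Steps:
R(t) = -3
C(p, S) = -44 + 11*p
k(M, m) = 3 + m (k(M, m) = m - 1*(-3) = m + 3 = 3 + m)
b(g) = 2*g (b(g) = -10 + 2*(g + (3 + 2)) = -10 + 2*(g + 5) = -10 + 2*(5 + g) = -10 + (10 + 2*g) = 2*g)
b(-2176) - C(2214, -149/2139) = 2*(-2176) - (-44 + 11*2214) = -4352 - (-44 + 24354) = -4352 - 1*24310 = -4352 - 24310 = -28662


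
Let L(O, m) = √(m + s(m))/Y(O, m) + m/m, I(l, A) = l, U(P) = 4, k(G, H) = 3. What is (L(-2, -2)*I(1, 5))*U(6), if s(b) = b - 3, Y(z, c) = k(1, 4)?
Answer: 4 + 4*I*√7/3 ≈ 4.0 + 3.5277*I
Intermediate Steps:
Y(z, c) = 3
s(b) = -3 + b
L(O, m) = 1 + √(-3 + 2*m)/3 (L(O, m) = √(m + (-3 + m))/3 + m/m = √(-3 + 2*m)*(⅓) + 1 = √(-3 + 2*m)/3 + 1 = 1 + √(-3 + 2*m)/3)
(L(-2, -2)*I(1, 5))*U(6) = ((1 + √(-3 + 2*(-2))/3)*1)*4 = ((1 + √(-3 - 4)/3)*1)*4 = ((1 + √(-7)/3)*1)*4 = ((1 + (I*√7)/3)*1)*4 = ((1 + I*√7/3)*1)*4 = (1 + I*√7/3)*4 = 4 + 4*I*√7/3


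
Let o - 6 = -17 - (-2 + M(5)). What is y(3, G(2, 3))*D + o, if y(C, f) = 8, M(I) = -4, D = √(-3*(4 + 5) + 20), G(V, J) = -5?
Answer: -5 + 8*I*√7 ≈ -5.0 + 21.166*I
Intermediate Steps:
D = I*√7 (D = √(-3*9 + 20) = √(-27 + 20) = √(-7) = I*√7 ≈ 2.6458*I)
o = -5 (o = 6 + (-17 - (-2 - 4)) = 6 + (-17 - 1*(-6)) = 6 + (-17 + 6) = 6 - 11 = -5)
y(3, G(2, 3))*D + o = 8*(I*√7) - 5 = 8*I*√7 - 5 = -5 + 8*I*√7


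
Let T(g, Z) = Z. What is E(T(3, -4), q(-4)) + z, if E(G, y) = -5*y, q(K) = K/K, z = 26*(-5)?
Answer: -135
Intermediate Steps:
z = -130
q(K) = 1
E(T(3, -4), q(-4)) + z = -5*1 - 130 = -5 - 130 = -135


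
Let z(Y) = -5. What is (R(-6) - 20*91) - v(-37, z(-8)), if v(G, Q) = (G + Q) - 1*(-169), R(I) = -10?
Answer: -1957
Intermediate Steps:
v(G, Q) = 169 + G + Q (v(G, Q) = (G + Q) + 169 = 169 + G + Q)
(R(-6) - 20*91) - v(-37, z(-8)) = (-10 - 20*91) - (169 - 37 - 5) = (-10 - 1820) - 1*127 = -1830 - 127 = -1957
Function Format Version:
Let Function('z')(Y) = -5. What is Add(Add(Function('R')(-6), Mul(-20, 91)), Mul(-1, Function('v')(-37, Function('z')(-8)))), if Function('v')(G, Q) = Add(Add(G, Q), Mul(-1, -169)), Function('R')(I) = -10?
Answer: -1957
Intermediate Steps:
Function('v')(G, Q) = Add(169, G, Q) (Function('v')(G, Q) = Add(Add(G, Q), 169) = Add(169, G, Q))
Add(Add(Function('R')(-6), Mul(-20, 91)), Mul(-1, Function('v')(-37, Function('z')(-8)))) = Add(Add(-10, Mul(-20, 91)), Mul(-1, Add(169, -37, -5))) = Add(Add(-10, -1820), Mul(-1, 127)) = Add(-1830, -127) = -1957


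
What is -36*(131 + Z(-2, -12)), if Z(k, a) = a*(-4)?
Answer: -6444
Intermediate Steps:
Z(k, a) = -4*a
-36*(131 + Z(-2, -12)) = -36*(131 - 4*(-12)) = -36*(131 + 48) = -36*179 = -6444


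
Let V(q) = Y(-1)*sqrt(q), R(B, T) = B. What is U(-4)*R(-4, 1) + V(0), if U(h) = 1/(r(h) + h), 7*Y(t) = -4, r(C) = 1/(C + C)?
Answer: 32/33 ≈ 0.96970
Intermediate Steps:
r(C) = 1/(2*C)
Y(t) = -4/7 (Y(t) = (1/7)*(-4) = -4/7)
U(h) = 1/(h + 1/(2*h)) (U(h) = 1/(1/(2*h) + h) = 1/(h + 1/(2*h)))
V(q) = -4*sqrt(q)/7
U(-4)*R(-4, 1) + V(0) = (2*(-4)/(1 + 2*(-4)**2))*(-4) - 4*sqrt(0)/7 = (2*(-4)/(1 + 2*16))*(-4) - 4/7*0 = (2*(-4)/(1 + 32))*(-4) + 0 = (2*(-4)/33)*(-4) + 0 = (2*(-4)*(1/33))*(-4) + 0 = -8/33*(-4) + 0 = 32/33 + 0 = 32/33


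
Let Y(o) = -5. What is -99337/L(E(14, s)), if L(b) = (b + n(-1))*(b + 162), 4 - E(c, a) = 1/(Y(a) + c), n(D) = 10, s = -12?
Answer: -8046297/186625 ≈ -43.115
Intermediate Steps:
E(c, a) = 4 - 1/(-5 + c)
L(b) = (10 + b)*(162 + b) (L(b) = (b + 10)*(b + 162) = (10 + b)*(162 + b))
-99337/L(E(14, s)) = -99337/(1620 + ((-21 + 4*14)/(-5 + 14))² + 172*((-21 + 4*14)/(-5 + 14))) = -99337/(1620 + ((-21 + 56)/9)² + 172*((-21 + 56)/9)) = -99337/(1620 + ((⅑)*35)² + 172*((⅑)*35)) = -99337/(1620 + (35/9)² + 172*(35/9)) = -99337/(1620 + 1225/81 + 6020/9) = -99337/186625/81 = -99337*81/186625 = -8046297/186625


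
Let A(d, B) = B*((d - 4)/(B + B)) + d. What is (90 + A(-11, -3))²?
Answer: 20449/4 ≈ 5112.3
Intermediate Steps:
A(d, B) = -2 + 3*d/2 (A(d, B) = B*((-4 + d)/((2*B))) + d = B*((-4 + d)*(1/(2*B))) + d = B*((-4 + d)/(2*B)) + d = (-2 + d/2) + d = -2 + 3*d/2)
(90 + A(-11, -3))² = (90 + (-2 + (3/2)*(-11)))² = (90 + (-2 - 33/2))² = (90 - 37/2)² = (143/2)² = 20449/4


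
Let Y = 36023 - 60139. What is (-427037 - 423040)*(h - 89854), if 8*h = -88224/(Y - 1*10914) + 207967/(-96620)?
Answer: 206820039811259265741/2707678880 ≈ 7.6383e+10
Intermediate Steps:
Y = -24116
h = 123911887/2707678880 (h = (-88224/(-24116 - 1*10914) + 207967/(-96620))/8 = (-88224/(-24116 - 10914) + 207967*(-1/96620))/8 = (-88224/(-35030) - 207967/96620)/8 = (-88224*(-1/35030) - 207967/96620)/8 = (44112/17515 - 207967/96620)/8 = (⅛)*(123911887/338459860) = 123911887/2707678880 ≈ 0.045763)
(-427037 - 423040)*(h - 89854) = (-427037 - 423040)*(123911887/2707678880 - 89854) = -850077*(-243295654171633/2707678880) = 206820039811259265741/2707678880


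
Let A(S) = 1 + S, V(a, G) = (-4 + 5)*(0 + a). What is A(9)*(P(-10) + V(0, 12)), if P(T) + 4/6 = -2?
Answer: -80/3 ≈ -26.667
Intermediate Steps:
V(a, G) = a (V(a, G) = 1*a = a)
P(T) = -8/3 (P(T) = -⅔ - 2 = -8/3)
A(9)*(P(-10) + V(0, 12)) = (1 + 9)*(-8/3 + 0) = 10*(-8/3) = -80/3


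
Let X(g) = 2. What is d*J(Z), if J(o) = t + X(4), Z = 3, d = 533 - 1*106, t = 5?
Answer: 2989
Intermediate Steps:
d = 427 (d = 533 - 106 = 427)
J(o) = 7 (J(o) = 5 + 2 = 7)
d*J(Z) = 427*7 = 2989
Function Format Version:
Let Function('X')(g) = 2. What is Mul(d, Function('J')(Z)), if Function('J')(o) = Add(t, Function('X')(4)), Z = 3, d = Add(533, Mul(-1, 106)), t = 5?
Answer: 2989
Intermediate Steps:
d = 427 (d = Add(533, -106) = 427)
Function('J')(o) = 7 (Function('J')(o) = Add(5, 2) = 7)
Mul(d, Function('J')(Z)) = Mul(427, 7) = 2989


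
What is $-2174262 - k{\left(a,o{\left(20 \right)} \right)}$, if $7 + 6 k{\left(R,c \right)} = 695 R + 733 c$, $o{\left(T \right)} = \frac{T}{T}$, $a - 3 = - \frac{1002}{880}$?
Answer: $- \frac{382729355}{176} \approx -2.1746 \cdot 10^{6}$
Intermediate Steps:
$a = \frac{819}{440}$ ($a = 3 - \frac{1002}{880} = 3 - \frac{501}{440} = \frac{819}{440} \approx 1.8614$)
$o{\left(T \right)} = 1$
$k{\left(R,c \right)} = - \frac{7}{6} + \frac{695 R}{6} + \frac{733 c}{6}$ ($k{\left(R,c \right)} = - \frac{7}{6} + \frac{695 R + 733 c}{6} = - \frac{7}{6} + \left(\frac{695 R}{6} + \frac{733 c}{6}\right) = - \frac{7}{6} + \frac{695 R}{6} + \frac{733 c}{6}$)
$-2174262 - k{\left(a,o{\left(20 \right)} \right)} = -2174262 - \left(- \frac{7}{6} + \frac{695}{6} \cdot \frac{819}{440} + \frac{733}{6} \cdot 1\right) = -2174262 - \left(- \frac{7}{6} + \frac{37947}{176} + \frac{733}{6}\right) = -2174262 - \frac{59243}{176} = - \frac{382729355}{176}$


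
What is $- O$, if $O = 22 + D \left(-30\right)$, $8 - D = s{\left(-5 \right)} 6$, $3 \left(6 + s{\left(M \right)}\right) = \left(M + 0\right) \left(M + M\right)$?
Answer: $-1702$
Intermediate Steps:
$s{\left(M \right)} = -6 + \frac{2 M^{2}}{3}$ ($s{\left(M \right)} = -6 + \frac{\left(M + 0\right) \left(M + M\right)}{3} = -6 + \frac{M 2 M}{3} = -6 + \frac{2 M^{2}}{3}$)
$D = -56$ ($D = 8 - \left(-6 + \frac{2 \left(-5\right)^{2}}{3}\right) 6 = 8 - \left(-6 + \frac{2}{3} \cdot 25\right) 6 = 8 - \left(-6 + \frac{50}{3}\right) 6 = 8 - \frac{32}{3} \cdot 6 = 8 - 64 = -56$)
$O = 1702$ ($O = 22 - -1680 = 22 + 1680 = 1702$)
$- O = \left(-1\right) 1702 = -1702$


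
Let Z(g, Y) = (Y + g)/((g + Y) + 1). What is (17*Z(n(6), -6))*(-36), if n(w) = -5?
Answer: -3366/5 ≈ -673.20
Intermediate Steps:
Z(g, Y) = (Y + g)/(1 + Y + g) (Z(g, Y) = (Y + g)/((Y + g) + 1) = (Y + g)/(1 + Y + g))
(17*Z(n(6), -6))*(-36) = (17*((-6 - 5)/(1 - 6 - 5)))*(-36) = (17*(-11/(-10)))*(-36) = (17*(-⅒*(-11)))*(-36) = (17*(11/10))*(-36) = (187/10)*(-36) = -3366/5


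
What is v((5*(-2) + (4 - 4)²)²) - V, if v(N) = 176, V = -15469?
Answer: 15645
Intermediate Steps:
v((5*(-2) + (4 - 4)²)²) - V = 176 - 1*(-15469) = 176 + 15469 = 15645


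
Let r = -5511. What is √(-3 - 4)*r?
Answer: -5511*I*√7 ≈ -14581.0*I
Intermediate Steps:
√(-3 - 4)*r = √(-3 - 4)*(-5511) = √(-7)*(-5511) = (I*√7)*(-5511) = -5511*I*√7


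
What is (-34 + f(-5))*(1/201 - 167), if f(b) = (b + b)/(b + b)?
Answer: 369226/67 ≈ 5510.8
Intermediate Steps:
f(b) = 1 (f(b) = (2*b)/((2*b)) = (2*b)*(1/(2*b)) = 1)
(-34 + f(-5))*(1/201 - 167) = (-34 + 1)*(1/201 - 167) = -33*(1/201 - 167) = -33*(-33566/201) = 369226/67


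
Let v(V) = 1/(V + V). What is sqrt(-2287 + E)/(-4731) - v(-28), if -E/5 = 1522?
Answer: 1/56 - I*sqrt(9897)/4731 ≈ 0.017857 - 0.021028*I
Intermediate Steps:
E = -7610 (E = -5*1522 = -7610)
v(V) = 1/(2*V)
sqrt(-2287 + E)/(-4731) - v(-28) = sqrt(-2287 - 7610)/(-4731) - 1/(2*(-28)) = sqrt(-9897)*(-1/4731) - (-1)/(2*28) = (I*sqrt(9897))*(-1/4731) - 1*(-1/56) = -I*sqrt(9897)/4731 + 1/56 = 1/56 - I*sqrt(9897)/4731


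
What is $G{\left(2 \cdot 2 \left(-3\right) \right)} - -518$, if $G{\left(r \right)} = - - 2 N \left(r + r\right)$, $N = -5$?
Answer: $758$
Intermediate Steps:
$G{\left(r \right)} = - 20 r$ ($G{\left(r \right)} = - \left(-2\right) \left(-5\right) \left(r + r\right) = - 10 \cdot 2 r = - 20 r$)
$G{\left(2 \cdot 2 \left(-3\right) \right)} - -518 = - 20 \cdot 2 \cdot 2 \left(-3\right) - -518 = - 20 \cdot 4 \left(-3\right) + 518 = \left(-20\right) \left(-12\right) + 518 = 240 + 518 = 758$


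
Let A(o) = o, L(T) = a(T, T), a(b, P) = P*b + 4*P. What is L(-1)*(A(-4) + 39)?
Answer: -105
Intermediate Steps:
a(b, P) = 4*P + P*b
L(T) = T*(4 + T)
L(-1)*(A(-4) + 39) = (-(4 - 1))*(-4 + 39) = -1*3*35 = -3*35 = -105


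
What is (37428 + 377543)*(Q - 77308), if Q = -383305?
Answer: -191141037223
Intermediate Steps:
(37428 + 377543)*(Q - 77308) = (37428 + 377543)*(-383305 - 77308) = 414971*(-460613) = -191141037223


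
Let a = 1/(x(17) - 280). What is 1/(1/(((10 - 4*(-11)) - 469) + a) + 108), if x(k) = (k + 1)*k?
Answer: 10789/1165186 ≈ 0.0092595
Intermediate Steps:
x(k) = k*(1 + k) (x(k) = (1 + k)*k = k*(1 + k))
a = 1/26 (a = 1/(17*(1 + 17) - 280) = 1/(17*18 - 280) = 1/(306 - 280) = 1/26 ≈ 0.038462)
1/(1/(((10 - 4*(-11)) - 469) + a) + 108) = 1/(1/(((10 - 4*(-11)) - 469) + 1/26) + 108) = 1/(1/(((10 + 44) - 469) + 1/26) + 108) = 1/(1/((54 - 469) + 1/26) + 108) = 1/(1/(-415 + 1/26) + 108) = 1/(1/(-10789/26) + 108) = 1/(-26/10789 + 108) = 1/(1165186/10789) = 10789/1165186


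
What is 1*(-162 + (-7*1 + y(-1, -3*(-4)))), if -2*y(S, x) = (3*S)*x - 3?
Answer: -299/2 ≈ -149.50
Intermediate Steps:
y(S, x) = 3/2 - 3*S*x/2 (y(S, x) = -((3*S)*x - 3)/2 = -(3*S*x - 3)/2 = -(-3 + 3*S*x)/2 = 3/2 - 3*S*x/2)
1*(-162 + (-7*1 + y(-1, -3*(-4)))) = 1*(-162 + (-7*1 + (3/2 - 3/2*(-1)*(-3*(-4))))) = 1*(-162 + (-7 + (3/2 - 3/2*(-1)*12))) = 1*(-162 + (-7 + (3/2 + 18))) = 1*(-162 + (-7 + 39/2)) = 1*(-162 + 25/2) = 1*(-299/2) = -299/2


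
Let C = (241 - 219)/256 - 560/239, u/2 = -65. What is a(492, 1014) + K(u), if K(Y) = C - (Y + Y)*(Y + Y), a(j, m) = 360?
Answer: -2057075131/30592 ≈ -67242.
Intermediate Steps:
u = -130 (u = 2*(-65) = -130)
C = -69051/30592 (C = 22*(1/256) - 560*1/239 = 11/128 - 560/239 = -69051/30592 ≈ -2.2572)
K(Y) = -69051/30592 - 4*Y**2 (K(Y) = -69051/30592 - (Y + Y)*(Y + Y) = -69051/30592 - 2*Y*2*Y = -69051/30592 - 4*Y**2)
a(492, 1014) + K(u) = 360 + (-69051/30592 - 4*(-130)**2) = 360 + (-69051/30592 - 4*16900) = 360 + (-69051/30592 - 67600) = 360 - 2068088251/30592 = -2057075131/30592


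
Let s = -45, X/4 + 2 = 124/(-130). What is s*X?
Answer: 6912/13 ≈ 531.69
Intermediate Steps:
X = -768/65 (X = -8 + 4*(124/(-130)) = -8 + 4*(124*(-1/130)) = -8 + 4*(-62/65) = -8 - 248/65 = -768/65 ≈ -11.815)
s*X = -45*(-768/65) = 6912/13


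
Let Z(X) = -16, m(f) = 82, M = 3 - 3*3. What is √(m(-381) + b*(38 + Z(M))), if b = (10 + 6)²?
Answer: √5714 ≈ 75.591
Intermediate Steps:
M = -6 (M = 3 - 9 = -6)
b = 256 (b = 16² = 256)
√(m(-381) + b*(38 + Z(M))) = √(82 + 256*(38 - 16)) = √(82 + 256*22) = √(82 + 5632) = √5714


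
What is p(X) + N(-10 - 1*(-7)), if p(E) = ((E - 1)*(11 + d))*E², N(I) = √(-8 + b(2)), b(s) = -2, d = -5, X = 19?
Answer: 38988 + I*√10 ≈ 38988.0 + 3.1623*I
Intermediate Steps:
N(I) = I*√10 (N(I) = √(-8 - 2) = √(-10) = I*√10)
p(E) = E²*(-6 + 6*E) (p(E) = ((E - 1)*(11 - 5))*E² = ((-1 + E)*6)*E² = (-6 + 6*E)*E² = E²*(-6 + 6*E))
p(X) + N(-10 - 1*(-7)) = 6*19²*(-1 + 19) + I*√10 = 6*361*18 + I*√10 = 38988 + I*√10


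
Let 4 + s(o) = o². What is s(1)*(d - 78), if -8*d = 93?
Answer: 2151/8 ≈ 268.88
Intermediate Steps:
d = -93/8 (d = -⅛*93 = -93/8 ≈ -11.625)
s(o) = -4 + o²
s(1)*(d - 78) = (-4 + 1²)*(-93/8 - 78) = (-4 + 1)*(-717/8) = -3*(-717/8) = 2151/8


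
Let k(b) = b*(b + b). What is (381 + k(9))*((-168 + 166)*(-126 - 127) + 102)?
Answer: 330144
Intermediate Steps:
k(b) = 2*b² (k(b) = b*(2*b) = 2*b²)
(381 + k(9))*((-168 + 166)*(-126 - 127) + 102) = (381 + 2*9²)*((-168 + 166)*(-126 - 127) + 102) = (381 + 2*81)*(-2*(-253) + 102) = (381 + 162)*(506 + 102) = 543*608 = 330144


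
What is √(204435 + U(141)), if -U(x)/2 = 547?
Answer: √203341 ≈ 450.93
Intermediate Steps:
U(x) = -1094 (U(x) = -2*547 = -1094)
√(204435 + U(141)) = √(204435 - 1094) = √203341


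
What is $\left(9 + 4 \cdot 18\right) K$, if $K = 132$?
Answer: $10692$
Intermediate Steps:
$\left(9 + 4 \cdot 18\right) K = \left(9 + 4 \cdot 18\right) 132 = \left(9 + 72\right) 132 = 81 \cdot 132 = 10692$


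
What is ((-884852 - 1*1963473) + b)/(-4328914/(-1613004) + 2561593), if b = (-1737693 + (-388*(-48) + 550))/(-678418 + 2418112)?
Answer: -60551383589218343/54455902698847337 ≈ -1.1119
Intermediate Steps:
b = -156229/158154 (b = (-1737693 + (18624 + 550))/1739694 = (-1737693 + 19174)*(1/1739694) = -1718519*1/1739694 = -156229/158154 ≈ -0.98783)
((-884852 - 1*1963473) + b)/(-4328914/(-1613004) + 2561593) = ((-884852 - 1*1963473) - 156229/158154)/(-4328914/(-1613004) + 2561593) = ((-884852 - 1963473) - 156229/158154)/(-4328914*(-1/1613004) + 2561593) = (-2848325 - 156229/158154)/(2164457/806502 + 2561593) = -450474148279/(158154*2065932042143/806502) = -450474148279/158154*806502/2065932042143 = -60551383589218343/54455902698847337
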